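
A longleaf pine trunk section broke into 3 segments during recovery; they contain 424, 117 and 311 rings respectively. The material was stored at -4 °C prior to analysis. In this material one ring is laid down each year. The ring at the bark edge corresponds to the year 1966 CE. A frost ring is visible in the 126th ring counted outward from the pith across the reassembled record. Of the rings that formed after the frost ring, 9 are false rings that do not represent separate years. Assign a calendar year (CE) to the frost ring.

1249 CE

Total rings = 424 + 117 + 311 = 852.
Between ring 126 and the bark edge there are 852 − 126 = 726 rings.
726 − 9 false = 717 true rings after the frost ring.
1966 − 717 = 1249 CE.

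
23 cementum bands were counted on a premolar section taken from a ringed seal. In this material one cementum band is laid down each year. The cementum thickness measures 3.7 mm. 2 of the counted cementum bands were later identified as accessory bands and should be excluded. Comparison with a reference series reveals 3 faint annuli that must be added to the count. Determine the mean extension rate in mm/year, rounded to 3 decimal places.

0.154 mm/year

Adjusted count: 23 − 2 + 3 = 24 cementum bands.
Extension rate ≈ 3.7 / 24 = 0.154 mm/year.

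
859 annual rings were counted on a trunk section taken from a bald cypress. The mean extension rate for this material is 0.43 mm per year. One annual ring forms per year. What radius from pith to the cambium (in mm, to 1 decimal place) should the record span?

The record spans 859 years at 0.43 mm per year.
859 years at 0.43 mm/year gives 0.43 × 859 = 369.4 mm.

369.4 mm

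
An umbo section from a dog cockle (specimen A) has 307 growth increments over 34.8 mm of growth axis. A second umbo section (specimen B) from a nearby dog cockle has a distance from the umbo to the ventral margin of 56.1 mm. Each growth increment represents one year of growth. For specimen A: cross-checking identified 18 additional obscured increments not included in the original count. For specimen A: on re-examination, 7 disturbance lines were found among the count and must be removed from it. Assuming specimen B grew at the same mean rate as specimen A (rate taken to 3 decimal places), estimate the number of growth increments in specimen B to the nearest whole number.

515 growth increments

Specimen A: after corrections the count is 307 − 7 + 18 = 318 growth increments.
A: 34.8 mm over 318 years gives 34.8 / 318 ≈ 0.109 mm/year.
B spans 56.1 / 0.109 = 514.68 years ≈ 515 growth increments.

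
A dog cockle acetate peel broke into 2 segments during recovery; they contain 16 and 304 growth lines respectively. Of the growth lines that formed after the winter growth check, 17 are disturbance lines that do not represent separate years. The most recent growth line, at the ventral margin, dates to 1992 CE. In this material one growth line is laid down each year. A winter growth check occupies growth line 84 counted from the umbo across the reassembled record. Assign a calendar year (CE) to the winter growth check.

Total growth lines = 16 + 304 = 320.
The winter growth check sits at growth line 84 from the umbo, so 320 − 84 = 236 growth lines formed after it.
236 − 17 false = 219 true growth lines after the winter growth check.
The growth line at the ventral margin is 1992 CE, so the winter growth check dates to 1992 − 219 = 1773 CE.

1773 CE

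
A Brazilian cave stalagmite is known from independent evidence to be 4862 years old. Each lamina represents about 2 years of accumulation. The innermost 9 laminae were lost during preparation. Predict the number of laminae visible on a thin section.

2422 laminae

Expected laminae: 4862 / 2 = 2431.
Subtracting the 9 laminae not captured gives 2431 − 9 = 2422 laminae in the record.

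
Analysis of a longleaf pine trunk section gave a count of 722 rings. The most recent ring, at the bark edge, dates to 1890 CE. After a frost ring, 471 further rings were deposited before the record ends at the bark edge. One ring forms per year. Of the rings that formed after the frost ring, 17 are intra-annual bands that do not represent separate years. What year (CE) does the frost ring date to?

1436 CE

471 rings formed after the frost ring.
Excluding 17 false rings: 471 − 17 = 454.
1890 − 454 = 1436 CE.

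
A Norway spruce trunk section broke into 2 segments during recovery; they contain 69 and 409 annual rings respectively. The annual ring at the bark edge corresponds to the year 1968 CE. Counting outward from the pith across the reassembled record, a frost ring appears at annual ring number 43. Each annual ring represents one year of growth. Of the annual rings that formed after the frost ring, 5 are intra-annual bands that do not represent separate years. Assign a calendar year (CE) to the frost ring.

Total annual rings = 69 + 409 = 478.
478 − 43 = 435 annual rings lie beyond the frost ring toward the bark edge.
Excluding 5 false annual rings: 435 − 5 = 430.
Counting back 430 years from 1968 CE places the frost ring in 1968 − 430 = 1538 CE.

1538 CE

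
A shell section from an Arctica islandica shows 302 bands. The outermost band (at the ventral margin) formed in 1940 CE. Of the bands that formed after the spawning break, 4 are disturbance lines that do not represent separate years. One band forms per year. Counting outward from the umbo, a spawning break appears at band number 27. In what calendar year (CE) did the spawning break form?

302 − 27 = 275 bands lie beyond the spawning break toward the ventral margin.
Removing the 4 false bands leaves 275 − 4 = 271 true bands beyond the spawning break.
The band at the ventral margin is 1940 CE, so the spawning break dates to 1940 − 271 = 1669 CE.

1669 CE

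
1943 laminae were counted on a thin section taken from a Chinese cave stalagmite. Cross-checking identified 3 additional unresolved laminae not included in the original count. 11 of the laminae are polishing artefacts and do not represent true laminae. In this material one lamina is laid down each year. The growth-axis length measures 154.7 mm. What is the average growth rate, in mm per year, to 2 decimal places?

0.08 mm per year

True lamina count = 1943 − 11 + 3 = 1935.
Mean rate = 154.7 mm / 1935 years ≈ 0.08 mm per year.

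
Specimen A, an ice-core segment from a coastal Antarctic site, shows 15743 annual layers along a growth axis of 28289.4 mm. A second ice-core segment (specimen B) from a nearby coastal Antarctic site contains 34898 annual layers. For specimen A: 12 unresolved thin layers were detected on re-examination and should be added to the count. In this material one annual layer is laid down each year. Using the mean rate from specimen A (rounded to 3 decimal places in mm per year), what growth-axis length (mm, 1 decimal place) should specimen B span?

62676.8 mm

Specimen A: after corrections the count is 15743 + 12 = 15755 annual layers.
A: Extension rate ≈ 28289.4 / 15755 = 1.796 mm/yr.
Length of B = 1.796 × 34898 = 62676.8 mm.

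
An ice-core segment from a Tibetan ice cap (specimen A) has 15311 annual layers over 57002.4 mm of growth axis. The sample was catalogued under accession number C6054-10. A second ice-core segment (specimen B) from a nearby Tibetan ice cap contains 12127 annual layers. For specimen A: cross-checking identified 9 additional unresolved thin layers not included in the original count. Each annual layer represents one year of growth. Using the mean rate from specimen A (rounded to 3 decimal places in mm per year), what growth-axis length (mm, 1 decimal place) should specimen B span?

Specimen A: adjusted count: 15311 + 9 = 15320 annual layers.
A: 57002.4 mm over 15320 years gives 57002.4 / 15320 ≈ 3.721 mm per year.
Length of B = 3.721 × 12127 = 45124.6 mm.

45124.6 mm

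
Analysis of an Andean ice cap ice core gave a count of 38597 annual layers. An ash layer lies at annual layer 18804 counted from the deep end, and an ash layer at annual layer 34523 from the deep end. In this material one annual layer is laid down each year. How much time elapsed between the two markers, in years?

15719 years

Separation: 34523 − 18804 = 15719 annual layers.
One annual layer per year makes the interval 15719 years.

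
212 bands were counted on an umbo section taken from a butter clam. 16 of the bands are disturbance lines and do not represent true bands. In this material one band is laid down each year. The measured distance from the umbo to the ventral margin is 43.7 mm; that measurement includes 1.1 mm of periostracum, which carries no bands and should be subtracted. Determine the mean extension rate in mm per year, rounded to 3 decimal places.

Adjusted count: 212 − 16 = 196 bands.
Removing the 1.1 mm offcut leaves 43.7 − 1.1 = 42.6 mm.
Extension rate ≈ 42.6 / 196 = 0.217 mm per year.

0.217 mm per year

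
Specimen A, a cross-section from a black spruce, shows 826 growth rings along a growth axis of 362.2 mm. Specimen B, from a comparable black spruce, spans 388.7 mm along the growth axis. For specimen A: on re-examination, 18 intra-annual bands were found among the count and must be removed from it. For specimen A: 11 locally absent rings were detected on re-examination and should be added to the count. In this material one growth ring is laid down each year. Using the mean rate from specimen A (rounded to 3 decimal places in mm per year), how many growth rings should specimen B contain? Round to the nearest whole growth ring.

879 growth rings

Specimen A: after corrections the count is 826 − 18 + 11 = 819 growth rings.
A: 362.2 mm over 819 years gives 362.2 / 819 ≈ 0.442 mm/yr.
Specimen B: 388.7 mm / 0.442 mm per year = 879.41 years ≈ 879 growth rings.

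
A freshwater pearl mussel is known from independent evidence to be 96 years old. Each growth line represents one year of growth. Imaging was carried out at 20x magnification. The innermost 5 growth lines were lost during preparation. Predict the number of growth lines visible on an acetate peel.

91 growth lines

Expected growth lines over 96 years: 96.
Less the 5 uncaptured growth lines: 96 − 5 = 91.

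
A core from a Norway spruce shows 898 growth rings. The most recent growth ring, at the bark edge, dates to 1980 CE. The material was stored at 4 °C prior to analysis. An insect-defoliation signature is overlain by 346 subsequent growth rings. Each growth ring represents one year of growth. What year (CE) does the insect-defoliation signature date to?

There are 346 growth rings younger than the insect-defoliation signature.
The growth ring at the bark edge is 1980 CE, so the insect-defoliation signature dates to 1980 − 346 = 1634 CE.

1634 CE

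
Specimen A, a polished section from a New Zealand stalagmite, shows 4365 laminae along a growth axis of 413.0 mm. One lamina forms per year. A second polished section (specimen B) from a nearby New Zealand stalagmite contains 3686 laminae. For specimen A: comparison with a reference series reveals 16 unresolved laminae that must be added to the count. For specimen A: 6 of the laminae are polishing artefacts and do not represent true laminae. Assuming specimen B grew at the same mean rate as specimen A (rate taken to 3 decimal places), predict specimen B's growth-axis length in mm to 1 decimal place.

346.5 mm

Specimen A: correcting the raw count gives 4365 − 6 + 16 = 4375 true laminae.
A: 413.0 mm over 4375 years gives 413.0 / 4375 ≈ 0.094 mm per year.
For B, 0.094 mm/year × 3686 years = 346.5 mm.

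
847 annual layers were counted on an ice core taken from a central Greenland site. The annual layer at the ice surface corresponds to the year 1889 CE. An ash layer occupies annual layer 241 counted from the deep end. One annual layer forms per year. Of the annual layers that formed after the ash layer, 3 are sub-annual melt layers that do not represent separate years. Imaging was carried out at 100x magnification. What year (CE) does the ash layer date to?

1286 CE

Between annual layer 241 and the ice surface there are 847 − 241 = 606 annual layers.
Excluding 3 false annual layers: 606 − 3 = 603.
Counting back 603 years from 1889 CE places the ash layer in 1889 − 603 = 1286 CE.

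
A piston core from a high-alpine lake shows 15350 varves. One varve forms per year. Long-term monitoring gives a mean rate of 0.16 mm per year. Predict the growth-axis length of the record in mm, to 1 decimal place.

The record spans 15350 years at 0.16 mm per year.
15350 years at 0.16 mm/year gives 0.16 × 15350 = 2456.0 mm.

2456.0 mm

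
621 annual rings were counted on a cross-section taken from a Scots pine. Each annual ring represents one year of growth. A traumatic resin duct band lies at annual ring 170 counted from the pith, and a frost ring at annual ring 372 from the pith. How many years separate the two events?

The two markers are separated by 372 − 170 = 202 annual rings.
At one annual ring per year, 202 years elapsed between them.

202 years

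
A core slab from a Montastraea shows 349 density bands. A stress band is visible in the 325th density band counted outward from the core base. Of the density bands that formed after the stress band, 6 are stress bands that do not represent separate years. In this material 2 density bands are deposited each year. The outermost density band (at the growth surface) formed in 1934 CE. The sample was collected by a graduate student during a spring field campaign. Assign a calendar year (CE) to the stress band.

349 − 325 = 24 density bands lie beyond the stress band toward the growth surface.
24 − 6 false = 18 true density bands after the stress band.
Dividing by 2 density bands per year: 18 / 2 = 9 years.
1934 − 9 = 1925 CE.

1925 CE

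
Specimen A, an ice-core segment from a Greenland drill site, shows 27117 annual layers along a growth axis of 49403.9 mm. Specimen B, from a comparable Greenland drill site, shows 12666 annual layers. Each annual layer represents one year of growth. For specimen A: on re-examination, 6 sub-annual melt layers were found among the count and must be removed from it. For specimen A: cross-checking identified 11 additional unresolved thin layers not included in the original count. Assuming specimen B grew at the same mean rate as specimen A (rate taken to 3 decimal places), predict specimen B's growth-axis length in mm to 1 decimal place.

Specimen A: adjusted count: 27117 − 6 + 11 = 27122 annual layers.
A: 49403.9 mm over 27122 years gives 49403.9 / 27122 ≈ 1.822 mm/year.
Length of B = 1.822 × 12666 = 23077.5 mm.

23077.5 mm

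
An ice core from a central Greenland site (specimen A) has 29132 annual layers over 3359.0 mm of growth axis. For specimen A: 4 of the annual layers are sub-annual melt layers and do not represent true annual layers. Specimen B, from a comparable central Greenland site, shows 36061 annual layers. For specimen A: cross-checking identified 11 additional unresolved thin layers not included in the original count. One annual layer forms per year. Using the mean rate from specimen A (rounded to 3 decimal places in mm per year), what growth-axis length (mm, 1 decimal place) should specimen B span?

Specimen A: true annual layer count = 29132 − 4 + 11 = 29139.
A: 3359.0 mm over 29139 years gives 3359.0 / 29139 ≈ 0.115 mm/yr.
B's length ≈ 0.115 × 36061 = 4147.0 mm.

4147.0 mm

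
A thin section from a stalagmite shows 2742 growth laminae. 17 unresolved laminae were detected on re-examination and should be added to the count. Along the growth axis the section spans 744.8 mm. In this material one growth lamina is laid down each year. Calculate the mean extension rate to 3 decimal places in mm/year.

Adjusted count: 2742 + 17 = 2759 growth laminae.
744.8 mm over 2759 years gives 744.8 / 2759 ≈ 0.270 mm/year.

0.270 mm/year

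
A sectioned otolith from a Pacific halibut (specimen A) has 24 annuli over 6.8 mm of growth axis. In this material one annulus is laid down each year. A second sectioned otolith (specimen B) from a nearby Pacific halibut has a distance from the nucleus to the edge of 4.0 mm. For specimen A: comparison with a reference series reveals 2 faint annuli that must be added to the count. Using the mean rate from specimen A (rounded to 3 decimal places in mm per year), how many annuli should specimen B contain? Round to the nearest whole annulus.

Specimen A: adjusted count: 24 + 2 = 26 annuli.
A: Mean rate = 6.8 mm / 26 years ≈ 0.262 mm/yr.
For B, 4.0 / 0.262 = 15.27 years ≈ 15 annuli.

15 annuli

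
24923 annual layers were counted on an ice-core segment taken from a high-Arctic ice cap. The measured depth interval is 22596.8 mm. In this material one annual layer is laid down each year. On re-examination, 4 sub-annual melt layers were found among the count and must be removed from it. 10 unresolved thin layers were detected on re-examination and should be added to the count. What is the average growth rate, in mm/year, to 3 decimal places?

0.906 mm/year

Adjusted count: 24923 − 4 + 10 = 24929 annual layers.
Extension rate ≈ 22596.8 / 24929 = 0.906 mm/year.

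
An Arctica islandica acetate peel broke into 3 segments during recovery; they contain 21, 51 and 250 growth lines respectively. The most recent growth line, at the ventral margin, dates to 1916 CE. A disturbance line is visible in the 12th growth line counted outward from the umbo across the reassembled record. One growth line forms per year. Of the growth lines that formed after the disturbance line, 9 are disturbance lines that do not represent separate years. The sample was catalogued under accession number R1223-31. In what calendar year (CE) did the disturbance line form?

1615 CE

Total growth lines = 21 + 51 + 250 = 322.
The disturbance line sits at growth line 12 from the umbo, so 322 − 12 = 310 growth lines formed after it.
Excluding 9 false growth lines: 310 − 9 = 301.
The growth line at the ventral margin is 1916 CE, so the disturbance line dates to 1916 − 301 = 1615 CE.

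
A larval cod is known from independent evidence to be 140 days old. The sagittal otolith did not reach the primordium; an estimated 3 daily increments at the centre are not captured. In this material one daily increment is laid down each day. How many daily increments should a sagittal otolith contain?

One daily increment per day gives 140 daily increments over 140 days.
Subtracting the 3 daily increments not captured gives 140 − 3 = 137 daily increments in the record.

137 daily increments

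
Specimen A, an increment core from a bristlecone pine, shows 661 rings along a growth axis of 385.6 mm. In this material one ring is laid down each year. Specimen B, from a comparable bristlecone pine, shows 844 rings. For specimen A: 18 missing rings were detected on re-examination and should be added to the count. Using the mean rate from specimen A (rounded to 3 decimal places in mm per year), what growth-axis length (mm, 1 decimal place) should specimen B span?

Specimen A: true ring count = 661 + 18 = 679.
A: Mean rate = 385.6 mm / 679 years ≈ 0.568 mm/year.
B's length ≈ 0.568 × 844 = 479.4 mm.

479.4 mm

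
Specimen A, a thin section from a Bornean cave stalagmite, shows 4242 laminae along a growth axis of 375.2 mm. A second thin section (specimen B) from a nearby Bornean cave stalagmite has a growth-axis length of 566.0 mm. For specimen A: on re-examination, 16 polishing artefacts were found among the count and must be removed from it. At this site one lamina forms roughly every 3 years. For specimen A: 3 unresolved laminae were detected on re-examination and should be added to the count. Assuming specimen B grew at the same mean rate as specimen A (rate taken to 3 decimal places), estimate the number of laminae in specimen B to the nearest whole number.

Specimen A: adjusted count: 4242 − 16 + 3 = 4229 laminae.
Specimen A: multiplying by 3 years per lamina: 4229 × 3 = 12687 years.
A: 375.2 mm over 12687 years gives 375.2 / 12687 ≈ 0.030 mm/year.
Specimen B: 566.0 mm / 0.030 mm per year = 18866.67 years; at 3 years per lamina that is 18866.67 / 3 ≈ 6289 laminae.

6289 laminae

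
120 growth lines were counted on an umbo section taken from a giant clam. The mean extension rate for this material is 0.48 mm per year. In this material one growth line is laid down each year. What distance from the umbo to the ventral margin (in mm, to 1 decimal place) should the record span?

57.6 mm

The record spans 120 years at 0.48 mm per year.
Length ≈ 0.48 × 120 = 57.6 mm.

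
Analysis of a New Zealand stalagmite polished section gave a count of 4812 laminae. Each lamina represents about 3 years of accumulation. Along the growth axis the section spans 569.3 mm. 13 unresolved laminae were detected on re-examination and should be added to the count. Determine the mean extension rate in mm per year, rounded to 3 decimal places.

0.039 mm per year

True lamina count = 4812 + 13 = 4825.
Multiplying by 3 years per lamina: 4825 × 3 = 14475 years.
Mean rate = 569.3 mm / 14475 years ≈ 0.039 mm per year.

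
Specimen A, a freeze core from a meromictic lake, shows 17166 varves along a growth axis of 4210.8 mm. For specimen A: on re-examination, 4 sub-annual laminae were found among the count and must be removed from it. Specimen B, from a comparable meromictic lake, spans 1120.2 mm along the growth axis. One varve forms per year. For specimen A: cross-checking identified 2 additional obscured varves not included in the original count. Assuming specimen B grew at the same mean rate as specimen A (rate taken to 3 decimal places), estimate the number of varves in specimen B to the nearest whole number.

4572 varves

Specimen A: correcting the raw count gives 17166 − 4 + 2 = 17164 true varves.
A: Extension rate ≈ 4210.8 / 17164 = 0.245 mm per year.
Specimen B: 1120.2 mm / 0.245 mm per year = 4572.24 years ≈ 4572 varves.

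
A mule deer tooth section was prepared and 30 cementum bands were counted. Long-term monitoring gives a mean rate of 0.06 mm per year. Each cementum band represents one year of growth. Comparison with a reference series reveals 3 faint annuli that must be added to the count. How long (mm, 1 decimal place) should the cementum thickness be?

Correcting the raw count gives 30 + 3 = 33 true cementum bands.
Length ≈ 0.06 × 33 = 2.0 mm.

2.0 mm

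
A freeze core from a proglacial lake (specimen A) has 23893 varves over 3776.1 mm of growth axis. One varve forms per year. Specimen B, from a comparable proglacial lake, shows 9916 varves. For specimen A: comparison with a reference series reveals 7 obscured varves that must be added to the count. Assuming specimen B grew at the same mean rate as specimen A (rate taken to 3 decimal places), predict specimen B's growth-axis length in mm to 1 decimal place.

1566.7 mm

Specimen A: true varve count = 23893 + 7 = 23900.
A: Extension rate ≈ 3776.1 / 23900 = 0.158 mm per year.
Length of B = 0.158 × 9916 = 1566.7 mm.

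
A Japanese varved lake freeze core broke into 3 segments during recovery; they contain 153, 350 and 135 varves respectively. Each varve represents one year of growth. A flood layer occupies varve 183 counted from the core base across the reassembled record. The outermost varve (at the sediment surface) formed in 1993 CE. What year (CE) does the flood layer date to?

Total varves = 153 + 350 + 135 = 638.
Between varve 183 and the sediment surface there are 638 − 183 = 455 varves.
1993 − 455 = 1538 CE.

1538 CE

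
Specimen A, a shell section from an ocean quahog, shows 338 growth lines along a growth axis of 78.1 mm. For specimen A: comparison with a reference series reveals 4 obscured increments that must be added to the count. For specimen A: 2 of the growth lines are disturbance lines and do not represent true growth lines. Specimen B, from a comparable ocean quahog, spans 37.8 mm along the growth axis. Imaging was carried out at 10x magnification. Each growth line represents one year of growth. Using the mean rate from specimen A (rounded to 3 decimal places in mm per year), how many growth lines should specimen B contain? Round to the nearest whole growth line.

Specimen A: true growth line count = 338 − 2 + 4 = 340.
A: 78.1 mm over 340 years gives 78.1 / 340 ≈ 0.230 mm/yr.
B spans 37.8 / 0.230 = 164.35 years ≈ 164 growth lines.

164 growth lines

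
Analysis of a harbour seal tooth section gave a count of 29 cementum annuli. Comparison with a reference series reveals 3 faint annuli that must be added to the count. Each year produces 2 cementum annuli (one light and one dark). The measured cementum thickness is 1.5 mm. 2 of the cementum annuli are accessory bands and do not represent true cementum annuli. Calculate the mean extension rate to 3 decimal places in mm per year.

0.100 mm per year

After corrections the count is 29 − 2 + 3 = 30 cementum annuli.
With 2 cementum annuli per year, 30 / 2 = 15 years.
1.5 mm over 15 years gives 1.5 / 15 ≈ 0.100 mm per year.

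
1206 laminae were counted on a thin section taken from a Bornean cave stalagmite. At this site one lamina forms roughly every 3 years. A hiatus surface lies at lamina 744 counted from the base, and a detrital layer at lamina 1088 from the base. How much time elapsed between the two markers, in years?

1032 yr

The two markers are separated by 1088 − 744 = 344 laminae.
At 3 years per lamina, 344 × 3 = 1032 years.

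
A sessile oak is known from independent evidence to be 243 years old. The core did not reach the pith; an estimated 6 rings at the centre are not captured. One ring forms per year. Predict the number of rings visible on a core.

Expected rings over 243 years: 243.
243 − 6 missed = 237 rings expected in the prepared section.

237 rings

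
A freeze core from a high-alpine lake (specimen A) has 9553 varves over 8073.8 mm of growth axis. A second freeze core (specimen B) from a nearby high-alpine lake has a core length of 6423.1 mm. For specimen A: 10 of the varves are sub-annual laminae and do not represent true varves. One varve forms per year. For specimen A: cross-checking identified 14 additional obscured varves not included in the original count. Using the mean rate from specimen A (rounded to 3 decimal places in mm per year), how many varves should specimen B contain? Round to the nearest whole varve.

7601 varves

Specimen A: adjusted count: 9553 − 10 + 14 = 9557 varves.
A: Extension rate ≈ 8073.8 / 9557 = 0.845 mm per year.
B spans 6423.1 / 0.845 = 7601.30 years ≈ 7601 varves.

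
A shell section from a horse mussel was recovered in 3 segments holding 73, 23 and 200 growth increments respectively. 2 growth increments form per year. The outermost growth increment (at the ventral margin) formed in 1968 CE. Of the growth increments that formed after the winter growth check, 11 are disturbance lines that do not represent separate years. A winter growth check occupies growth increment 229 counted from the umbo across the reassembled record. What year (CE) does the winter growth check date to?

1940 CE

Total growth increments = 73 + 23 + 200 = 296.
296 − 229 = 67 growth increments lie beyond the winter growth check toward the ventral margin.
Removing the 11 false growth increments leaves 67 − 11 = 56 true growth increments beyond the winter growth check.
Dividing by 2 growth increments per year: 56 / 2 = 28 years.
Counting back 28 years from 1968 CE places the winter growth check in 1968 − 28 = 1940 CE.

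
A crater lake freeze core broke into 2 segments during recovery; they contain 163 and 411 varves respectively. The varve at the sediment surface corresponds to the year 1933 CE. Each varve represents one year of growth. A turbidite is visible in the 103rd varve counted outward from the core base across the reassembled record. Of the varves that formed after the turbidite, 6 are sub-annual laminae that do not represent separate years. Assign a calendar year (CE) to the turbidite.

1468 CE

Total varves = 163 + 411 = 574.
The turbidite sits at varve 103 from the core base, so 574 − 103 = 471 varves formed after it.
471 − 6 false = 465 true varves after the turbidite.
Counting back 465 years from 1933 CE places the turbidite in 1933 − 465 = 1468 CE.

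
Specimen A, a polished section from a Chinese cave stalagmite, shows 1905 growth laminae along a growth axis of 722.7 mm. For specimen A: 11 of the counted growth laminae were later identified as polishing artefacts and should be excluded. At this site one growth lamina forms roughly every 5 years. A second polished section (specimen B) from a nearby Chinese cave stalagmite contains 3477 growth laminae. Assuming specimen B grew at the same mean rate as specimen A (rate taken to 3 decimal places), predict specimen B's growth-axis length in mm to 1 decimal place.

Specimen A: true growth lamina count = 1905 − 11 = 1894.
Specimen A: multiplying by 5 years per growth lamina: 1894 × 5 = 9470 years.
A: Extension rate ≈ 722.7 / 9470 = 0.076 mm/yr.
Specimen B: at 5 years per growth lamina, 3477 × 5 = 17385 years. B's length ≈ 0.076 × 17385 = 1321.3 mm.

1321.3 mm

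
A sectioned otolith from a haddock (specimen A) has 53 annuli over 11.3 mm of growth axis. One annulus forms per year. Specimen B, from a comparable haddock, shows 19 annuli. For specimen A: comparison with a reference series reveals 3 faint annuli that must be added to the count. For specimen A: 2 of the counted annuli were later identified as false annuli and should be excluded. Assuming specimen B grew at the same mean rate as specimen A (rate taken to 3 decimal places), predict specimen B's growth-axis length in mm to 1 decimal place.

4.0 mm

Specimen A: true annulus count = 53 − 2 + 3 = 54.
A: Extension rate ≈ 11.3 / 54 = 0.209 mm/year.
For B, 0.209 mm/year × 19 years = 4.0 mm.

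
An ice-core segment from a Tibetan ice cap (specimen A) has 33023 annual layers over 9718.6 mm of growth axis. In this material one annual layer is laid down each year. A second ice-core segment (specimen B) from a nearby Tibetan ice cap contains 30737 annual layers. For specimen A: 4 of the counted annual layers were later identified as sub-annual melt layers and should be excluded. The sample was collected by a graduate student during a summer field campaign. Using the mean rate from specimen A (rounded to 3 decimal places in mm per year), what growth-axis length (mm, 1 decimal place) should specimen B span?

9036.7 mm

Specimen A: adjusted count: 33023 − 4 = 33019 annual layers.
A: 9718.6 mm over 33019 years gives 9718.6 / 33019 ≈ 0.294 mm per year.
Length of B = 0.294 × 30737 = 9036.7 mm.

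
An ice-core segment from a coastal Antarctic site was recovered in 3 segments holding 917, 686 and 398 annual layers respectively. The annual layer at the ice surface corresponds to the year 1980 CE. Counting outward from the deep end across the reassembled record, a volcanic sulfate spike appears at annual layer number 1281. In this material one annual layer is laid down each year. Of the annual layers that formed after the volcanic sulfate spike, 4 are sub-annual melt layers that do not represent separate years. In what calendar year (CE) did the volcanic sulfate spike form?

1264 CE

Total annual layers = 917 + 686 + 398 = 2001.
Between annual layer 1281 and the ice surface there are 2001 − 1281 = 720 annual layers.
Excluding 4 false annual layers: 720 − 4 = 716.
The annual layer at the ice surface is 1980 CE, so the volcanic sulfate spike dates to 1980 − 716 = 1264 CE.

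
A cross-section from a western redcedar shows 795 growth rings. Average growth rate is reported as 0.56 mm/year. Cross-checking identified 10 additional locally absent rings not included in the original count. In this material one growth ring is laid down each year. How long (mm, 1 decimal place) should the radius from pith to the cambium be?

450.8 mm

True growth ring count = 795 + 10 = 805.
Length ≈ 0.56 × 805 = 450.8 mm.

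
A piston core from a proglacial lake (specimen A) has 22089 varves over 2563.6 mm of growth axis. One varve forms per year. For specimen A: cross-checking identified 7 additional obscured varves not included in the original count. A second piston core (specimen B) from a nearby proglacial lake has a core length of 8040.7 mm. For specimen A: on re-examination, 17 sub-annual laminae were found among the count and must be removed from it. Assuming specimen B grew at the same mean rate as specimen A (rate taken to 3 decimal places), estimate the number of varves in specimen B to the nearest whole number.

Specimen A: correcting the raw count gives 22089 − 17 + 7 = 22079 true varves.
A: 2563.6 mm over 22079 years gives 2563.6 / 22079 ≈ 0.116 mm/year.
B spans 8040.7 / 0.116 = 69316.38 years ≈ 69316 varves.

69316 varves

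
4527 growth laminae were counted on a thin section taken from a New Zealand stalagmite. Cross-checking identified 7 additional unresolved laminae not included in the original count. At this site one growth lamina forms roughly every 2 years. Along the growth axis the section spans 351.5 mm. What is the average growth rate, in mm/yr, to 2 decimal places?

0.04 mm/yr

True growth lamina count = 4527 + 7 = 4534.
4534 growth laminae at 2 years each span 4534 × 2 = 9068 years.
Mean rate = 351.5 mm / 9068 years ≈ 0.04 mm/yr.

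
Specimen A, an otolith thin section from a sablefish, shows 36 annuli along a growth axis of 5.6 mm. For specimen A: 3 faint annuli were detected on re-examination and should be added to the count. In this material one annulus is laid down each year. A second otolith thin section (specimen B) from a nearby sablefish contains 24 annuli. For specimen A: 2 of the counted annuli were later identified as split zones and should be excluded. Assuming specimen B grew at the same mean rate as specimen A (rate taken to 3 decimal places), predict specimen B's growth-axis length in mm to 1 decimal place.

Specimen A: adjusted count: 36 − 2 + 3 = 37 annuli.
A: Extension rate ≈ 5.6 / 37 = 0.151 mm per year.
Length of B = 0.151 × 24 = 3.6 mm.

3.6 mm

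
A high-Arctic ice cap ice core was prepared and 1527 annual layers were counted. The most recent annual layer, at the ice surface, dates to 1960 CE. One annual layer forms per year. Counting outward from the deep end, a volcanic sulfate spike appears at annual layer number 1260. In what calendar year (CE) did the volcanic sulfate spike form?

1693 CE

The volcanic sulfate spike sits at annual layer 1260 from the deep end, so 1527 − 1260 = 267 annual layers formed after it.
The annual layer at the ice surface is 1960 CE, so the volcanic sulfate spike dates to 1960 − 267 = 1693 CE.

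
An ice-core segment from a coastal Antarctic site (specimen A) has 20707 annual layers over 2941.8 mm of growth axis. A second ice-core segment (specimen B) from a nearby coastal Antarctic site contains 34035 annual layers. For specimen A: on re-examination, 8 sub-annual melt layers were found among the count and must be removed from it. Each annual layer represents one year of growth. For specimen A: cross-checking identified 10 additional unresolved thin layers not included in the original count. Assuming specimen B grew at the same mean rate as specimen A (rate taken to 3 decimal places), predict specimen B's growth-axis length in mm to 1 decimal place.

Specimen A: correcting the raw count gives 20707 − 8 + 10 = 20709 true annual layers.
A: Extension rate ≈ 2941.8 / 20709 = 0.142 mm/year.
Length of B = 0.142 × 34035 = 4833.0 mm.

4833.0 mm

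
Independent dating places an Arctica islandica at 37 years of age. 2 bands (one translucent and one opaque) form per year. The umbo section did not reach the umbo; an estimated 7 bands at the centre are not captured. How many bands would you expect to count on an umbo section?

67 bands

37 years at 2 bands per year gives 37 × 2 = 74 bands.
74 − 7 missed = 67 bands expected in the prepared section.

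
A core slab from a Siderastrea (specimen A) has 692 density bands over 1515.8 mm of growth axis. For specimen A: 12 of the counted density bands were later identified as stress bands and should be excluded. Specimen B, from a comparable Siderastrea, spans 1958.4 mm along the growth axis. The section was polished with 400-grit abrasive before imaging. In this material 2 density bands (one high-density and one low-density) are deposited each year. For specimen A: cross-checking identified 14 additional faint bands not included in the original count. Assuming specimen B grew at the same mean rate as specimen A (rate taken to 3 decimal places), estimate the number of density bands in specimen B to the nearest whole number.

897 density bands

Specimen A: after corrections the count is 692 − 12 + 14 = 694 density bands.
Specimen A: dividing by 2 density bands per year: 694 / 2 = 347 years.
A: Mean rate = 1515.8 mm / 347 years ≈ 4.368 mm per year.
B spans 1958.4 / 4.368 = 448.35 years; at 2 density bands per year that is 448.35 × 2 ≈ 897 density bands.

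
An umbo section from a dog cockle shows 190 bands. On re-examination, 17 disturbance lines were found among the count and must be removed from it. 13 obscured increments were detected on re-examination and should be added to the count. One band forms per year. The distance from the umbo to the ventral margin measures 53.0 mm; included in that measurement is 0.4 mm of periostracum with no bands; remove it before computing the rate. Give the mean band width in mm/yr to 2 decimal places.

After corrections the count is 190 − 17 + 13 = 186 bands.
The growth record spans 53.0 − 0.4 = 52.6 mm.
Extension rate ≈ 52.6 / 186 = 0.28 mm/yr.

0.28 mm/yr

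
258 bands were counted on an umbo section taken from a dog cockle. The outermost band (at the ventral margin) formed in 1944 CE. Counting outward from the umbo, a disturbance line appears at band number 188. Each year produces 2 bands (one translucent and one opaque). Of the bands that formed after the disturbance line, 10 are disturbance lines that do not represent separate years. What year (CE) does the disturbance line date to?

1914 CE

Between band 188 and the ventral margin there are 258 − 188 = 70 bands.
70 − 10 false = 60 true bands after the disturbance line.
With 2 bands per year, 60 / 2 = 30 years.
The band at the ventral margin is 1944 CE, so the disturbance line dates to 1944 − 30 = 1914 CE.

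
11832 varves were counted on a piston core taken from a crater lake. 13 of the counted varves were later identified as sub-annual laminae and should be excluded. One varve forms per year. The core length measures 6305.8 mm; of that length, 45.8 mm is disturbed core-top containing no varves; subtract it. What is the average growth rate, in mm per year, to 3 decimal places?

0.530 mm per year

Adjusted count: 11832 − 13 = 11819 varves.
Net length = 6305.8 − 45.8 = 6260.0 mm.
Mean rate = 6260.0 mm / 11819 years ≈ 0.530 mm per year.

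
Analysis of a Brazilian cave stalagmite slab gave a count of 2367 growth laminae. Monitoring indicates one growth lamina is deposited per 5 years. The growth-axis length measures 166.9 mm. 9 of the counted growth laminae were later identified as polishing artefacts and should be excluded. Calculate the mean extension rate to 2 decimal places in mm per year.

0.01 mm per year

After corrections the count is 2367 − 9 = 2358 growth laminae.
2358 growth laminae at 5 years each span 2358 × 5 = 11790 years.
166.9 mm over 11790 years gives 166.9 / 11790 ≈ 0.01 mm per year.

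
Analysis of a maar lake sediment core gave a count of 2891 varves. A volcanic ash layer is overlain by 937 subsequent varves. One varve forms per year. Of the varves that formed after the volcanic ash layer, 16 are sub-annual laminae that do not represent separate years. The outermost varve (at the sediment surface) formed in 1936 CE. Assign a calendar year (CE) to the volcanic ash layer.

1015 CE

There are 937 varves younger than the volcanic ash layer.
Removing the 16 false varves leaves 937 − 16 = 921 true varves beyond the volcanic ash layer.
The varve at the sediment surface is 1936 CE, so the volcanic ash layer dates to 1936 − 921 = 1015 CE.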